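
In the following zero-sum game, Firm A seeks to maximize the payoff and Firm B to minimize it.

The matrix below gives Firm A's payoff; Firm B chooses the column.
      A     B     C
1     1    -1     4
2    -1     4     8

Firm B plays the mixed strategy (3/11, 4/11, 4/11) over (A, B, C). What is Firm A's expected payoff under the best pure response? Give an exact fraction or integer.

1: (1)·(3/11) + (-1)·(4/11) + (4)·(4/11) = 15/11.
2: (-1)·(3/11) + (4)·(4/11) + (8)·(4/11) = 45/11.
The best pure response is 2 with expected payoff 45/11.

45/11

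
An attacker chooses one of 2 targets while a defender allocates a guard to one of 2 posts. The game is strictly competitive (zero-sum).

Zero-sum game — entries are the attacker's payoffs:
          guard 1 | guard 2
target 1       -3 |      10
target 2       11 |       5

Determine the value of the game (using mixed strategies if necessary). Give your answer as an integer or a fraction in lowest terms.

Row minima are -3 and 5, so the attacker's maximin is 5; column maxima are 11 and 10, so the defender's minimax is 10. These differ, so the equilibrium is in mixed strategies.
Let the attacker play target 1 with probability p. The defender is indifferent when −3p + 11(1−p) = 10p + 5(1−p), giving p = 6/19.
Let the defender play guard 1 with probability q. The attacker is indifferent when −3q + 10(1−q) = 11q + 5(1−q), giving q = 5/19.
The value is -3·(5/19) + (10)·(14/19) = 125/19.

125/19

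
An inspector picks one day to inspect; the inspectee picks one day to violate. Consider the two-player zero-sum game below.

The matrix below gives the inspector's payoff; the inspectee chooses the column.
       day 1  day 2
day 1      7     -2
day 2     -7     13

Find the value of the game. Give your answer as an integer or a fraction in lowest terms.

77/29

Row minima are -2 and -7, so the inspector's maximin is -2; column maxima are 7 and 13, so the inspectee's minimax is 7. These differ, so the equilibrium is in mixed strategies.
Let the inspector play day 1 with probability p. The inspectee is indifferent when 7p − 7(1−p) = −2p + 13(1−p), giving p = 20/29.
Let the inspectee play day 1 with probability q. The inspector is indifferent when 7q − 2(1−q) = −7q + 13(1−q), giving q = 15/29.
The value is 7·(15/29) + (-2)·(14/29) = 77/29.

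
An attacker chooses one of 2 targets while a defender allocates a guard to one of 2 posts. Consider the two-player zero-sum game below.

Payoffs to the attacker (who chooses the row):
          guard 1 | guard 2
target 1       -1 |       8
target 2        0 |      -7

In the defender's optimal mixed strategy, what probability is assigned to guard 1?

15/16

Row minima are -1 and -7, so the attacker's maximin is -1; column maxima are 0 and 8, so the defender's minimax is 0. These differ, so the equilibrium is in mixed strategies.
Let the defender play guard 1 with probability q. The attacker is indifferent when −q + 8(1−q) = −7(1−q), giving q = 15/16.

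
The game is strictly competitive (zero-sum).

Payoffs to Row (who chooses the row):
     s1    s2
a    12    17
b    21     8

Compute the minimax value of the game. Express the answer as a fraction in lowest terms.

29/2

Row minima are 12 and 8, so Row's maximin is 12; column maxima are 21 and 17, so Column's minimax is 17. These differ, so the equilibrium is in mixed strategies.
Let Row play a with probability p. Column is indifferent when 12p + 21(1−p) = 17p + 8(1−p), giving p = 13/18.
Let Column play s1 with probability q. Row is indifferent when 12q + 17(1−q) = 21q + 8(1−q), giving q = 1/2.
The value is 12·(1/2) + (17)·(1/2) = 29/2.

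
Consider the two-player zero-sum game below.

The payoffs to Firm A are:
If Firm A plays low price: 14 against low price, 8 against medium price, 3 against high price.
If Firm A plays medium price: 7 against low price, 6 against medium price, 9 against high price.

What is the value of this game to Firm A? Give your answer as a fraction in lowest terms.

Column low price is strictly dominated by medium price for Firm B (it gives Firm A more in every row).
The remaining 2×2 game on (low price, medium price) × (medium price, high price) has no saddle point. Let Firm A play low price with probability p; indifference gives 8p + 6(1−p) = 3p + 9(1−p), so p = 3/8.
Similarly Firm B's optimal q on medium price is 3/4, and the value is 8·(3/4) + (3)·(1/4) = 27/4.

27/4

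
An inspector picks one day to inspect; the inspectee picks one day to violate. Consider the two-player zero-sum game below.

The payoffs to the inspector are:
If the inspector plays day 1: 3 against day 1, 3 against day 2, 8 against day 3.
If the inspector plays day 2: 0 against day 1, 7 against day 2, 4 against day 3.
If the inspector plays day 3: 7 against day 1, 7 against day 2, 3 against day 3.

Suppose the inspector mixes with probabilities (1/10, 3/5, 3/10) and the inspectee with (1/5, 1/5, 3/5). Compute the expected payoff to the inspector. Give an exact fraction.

213/50

Against (1/5, 1/5, 3/5), each row's expected payoff is day 1: 6; day 2: 19/5; day 3: 23/5.
Taking the (1/10, 3/5, 3/10)-weighted average: (1/10)·(6) + (3/5)·(19/5) + (3/10)·(23/5) = 213/50.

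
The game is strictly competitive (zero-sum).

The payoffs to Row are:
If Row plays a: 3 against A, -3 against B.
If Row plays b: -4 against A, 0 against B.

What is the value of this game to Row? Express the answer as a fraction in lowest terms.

-6/5

Row minima are -3 and -4, so Row's maximin is -3; column maxima are 3 and 0, so Column's minimax is 0. These differ, so the equilibrium is in mixed strategies.
Let Row play a with probability p. Column is indifferent when 3p − 4(1−p) = −3p, giving p = 2/5.
Let Column play A with probability q. Row is indifferent when 3q − 3(1−q) = −4q, giving q = 3/10.
The value is 3·(3/10) + (-3)·(7/10) = -6/5.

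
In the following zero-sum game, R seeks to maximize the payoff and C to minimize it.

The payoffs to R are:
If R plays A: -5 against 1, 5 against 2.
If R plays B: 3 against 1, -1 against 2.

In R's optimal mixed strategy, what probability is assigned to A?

Row minima are -5 and -1, so R's maximin is -1; column maxima are 3 and 5, so C's minimax is 3. These differ, so the equilibrium is in mixed strategies.
Let R play A with probability p. C is indifferent when −5p + 3(1−p) = 5p − (1−p), giving p = 2/7.

2/7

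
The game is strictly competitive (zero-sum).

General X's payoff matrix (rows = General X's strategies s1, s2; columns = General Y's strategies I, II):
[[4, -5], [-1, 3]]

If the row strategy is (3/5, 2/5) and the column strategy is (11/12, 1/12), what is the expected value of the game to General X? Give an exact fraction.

101/60

Against (11/12, 1/12), each row's expected payoff is s1: 13/4; s2: -2/3.
Taking the (3/5, 2/5)-weighted average: (3/5)·(13/4) + (2/5)·(-2/3) = 101/60.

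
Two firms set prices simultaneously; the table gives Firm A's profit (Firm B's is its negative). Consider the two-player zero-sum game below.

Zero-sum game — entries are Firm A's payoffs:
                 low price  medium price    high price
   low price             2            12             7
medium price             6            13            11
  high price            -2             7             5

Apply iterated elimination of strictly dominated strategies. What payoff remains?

Column medium price is strictly dominated by low price for Firm B (2<12, 6<13, -2<7); eliminate medium price.
Row low price is strictly dominated by row medium price (6>2, 11>7); eliminate low price.
Column high price is strictly dominated by low price for Firm B (6<11, -2<5); eliminate high price.
Row high price is strictly dominated by row medium price (6>-2); eliminate high price.
Only (medium price, low price) remains, with payoff 6.

6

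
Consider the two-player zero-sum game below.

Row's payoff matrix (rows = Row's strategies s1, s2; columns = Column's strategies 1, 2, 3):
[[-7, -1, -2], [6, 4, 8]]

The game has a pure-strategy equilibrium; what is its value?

Row minima: -7, 4 → Row's maximin is 4.
Column maxima: 6, 4, 8 → Column's minimax is 4.
They coincide at (s2, 2), so the value is 4.

4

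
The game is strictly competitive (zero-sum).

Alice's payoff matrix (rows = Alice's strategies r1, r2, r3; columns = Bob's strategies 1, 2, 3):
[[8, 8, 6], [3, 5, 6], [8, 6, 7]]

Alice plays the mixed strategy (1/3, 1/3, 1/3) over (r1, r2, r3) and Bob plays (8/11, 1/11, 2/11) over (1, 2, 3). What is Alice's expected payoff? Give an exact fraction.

Against (8/11, 1/11, 2/11), each row's expected payoff is r1: 84/11; r2: 41/11; r3: 84/11.
Taking the (1/3, 1/3, 1/3)-weighted average: (1/3)·(84/11) + (1/3)·(41/11) + (1/3)·(84/11) = 19/3.

19/3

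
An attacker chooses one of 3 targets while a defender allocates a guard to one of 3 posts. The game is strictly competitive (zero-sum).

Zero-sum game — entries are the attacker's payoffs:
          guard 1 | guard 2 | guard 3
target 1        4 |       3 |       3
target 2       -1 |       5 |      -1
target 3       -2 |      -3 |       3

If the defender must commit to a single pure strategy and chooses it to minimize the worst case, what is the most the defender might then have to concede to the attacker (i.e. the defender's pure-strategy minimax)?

3

The worst case (largest entry) in each column is guard 1: 4, guard 2: 5, guard 3: 3.
The best (smallest) of these is 3.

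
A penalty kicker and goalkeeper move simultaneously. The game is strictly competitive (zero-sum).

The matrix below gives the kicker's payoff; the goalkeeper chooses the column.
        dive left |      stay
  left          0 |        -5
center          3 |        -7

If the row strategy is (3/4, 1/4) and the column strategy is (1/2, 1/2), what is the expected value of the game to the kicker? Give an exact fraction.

Against (1/2, 1/2), each row's expected payoff is left: -5/2; center: -2.
Taking the (3/4, 1/4)-weighted average: (3/4)·(-5/2) + (1/4)·(-2) = -19/8.

-19/8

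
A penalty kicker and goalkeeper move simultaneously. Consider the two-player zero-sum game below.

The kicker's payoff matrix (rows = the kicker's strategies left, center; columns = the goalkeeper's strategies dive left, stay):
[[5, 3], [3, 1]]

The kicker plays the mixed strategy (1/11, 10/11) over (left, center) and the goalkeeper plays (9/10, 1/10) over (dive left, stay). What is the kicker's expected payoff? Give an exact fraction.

164/55

Against (9/10, 1/10), each row's expected payoff is left: 24/5; center: 14/5.
Taking the (1/11, 10/11)-weighted average: (1/11)·(24/5) + (10/11)·(14/5) = 164/55.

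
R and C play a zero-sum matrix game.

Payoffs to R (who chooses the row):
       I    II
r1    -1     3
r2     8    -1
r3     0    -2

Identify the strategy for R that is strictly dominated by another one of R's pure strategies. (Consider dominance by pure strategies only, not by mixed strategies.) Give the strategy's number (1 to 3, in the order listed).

Compare r3 with r2: 8 > 0, -1 > -2.
So r2 strictly dominates r3 for R; r3 is strictly dominated.

3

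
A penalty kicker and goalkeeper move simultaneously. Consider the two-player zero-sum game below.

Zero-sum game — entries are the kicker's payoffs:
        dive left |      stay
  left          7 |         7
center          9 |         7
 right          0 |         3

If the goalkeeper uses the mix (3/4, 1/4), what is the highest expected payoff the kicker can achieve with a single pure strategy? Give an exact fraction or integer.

left: (7)·(3/4) + (7)·(1/4) = 7.
center: (9)·(3/4) + (7)·(1/4) = 17/2.
right: (0)·(3/4) + (3)·(1/4) = 3/4.
The best pure response is center with expected payoff 17/2.

17/2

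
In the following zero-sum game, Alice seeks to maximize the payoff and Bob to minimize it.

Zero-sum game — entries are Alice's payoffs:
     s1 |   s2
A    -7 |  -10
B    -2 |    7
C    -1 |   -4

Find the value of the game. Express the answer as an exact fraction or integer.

-5/4

Row A is strictly dominated by row C, so Alice never plays it.
The remaining 2×2 game on (B, C) × (s1, s2) has no saddle point. Let Alice play B with probability p; indifference gives −2p − (1−p) = 7p − 4(1−p), so p = 1/4.
Similarly Bob's optimal q on s1 is 11/12, and the value is -2·(11/12) + (7)·(1/12) = -5/4.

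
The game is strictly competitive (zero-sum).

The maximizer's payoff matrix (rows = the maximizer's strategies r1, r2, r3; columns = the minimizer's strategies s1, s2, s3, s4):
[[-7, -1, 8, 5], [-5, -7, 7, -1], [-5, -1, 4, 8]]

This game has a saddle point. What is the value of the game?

Row minima: -7, -7, -5 → the maximizer's maximin is -5.
Column maxima: -5, -1, 8, 8 → the minimizer's minimax is -5.
They coincide at (r3, s1), so the value is -5.

-5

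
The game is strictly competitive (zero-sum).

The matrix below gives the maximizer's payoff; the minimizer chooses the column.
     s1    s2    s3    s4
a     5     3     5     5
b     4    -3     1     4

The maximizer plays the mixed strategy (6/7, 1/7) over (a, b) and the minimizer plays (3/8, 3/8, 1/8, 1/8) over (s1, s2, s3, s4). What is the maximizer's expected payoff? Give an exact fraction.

53/14

Against (3/8, 3/8, 1/8, 1/8), each row's expected payoff is a: 17/4; b: 1.
Taking the (6/7, 1/7)-weighted average: (6/7)·(17/4) + (1/7)·(1) = 53/14.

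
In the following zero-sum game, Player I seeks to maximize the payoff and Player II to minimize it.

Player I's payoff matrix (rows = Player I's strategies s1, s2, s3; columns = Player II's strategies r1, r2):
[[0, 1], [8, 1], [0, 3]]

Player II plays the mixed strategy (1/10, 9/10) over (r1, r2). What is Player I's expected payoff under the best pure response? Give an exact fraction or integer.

s1: (0)·(1/10) + (1)·(9/10) = 9/10.
s2: (8)·(1/10) + (1)·(9/10) = 17/10.
s3: (0)·(1/10) + (3)·(9/10) = 27/10.
The best pure response is s3 with expected payoff 27/10.

27/10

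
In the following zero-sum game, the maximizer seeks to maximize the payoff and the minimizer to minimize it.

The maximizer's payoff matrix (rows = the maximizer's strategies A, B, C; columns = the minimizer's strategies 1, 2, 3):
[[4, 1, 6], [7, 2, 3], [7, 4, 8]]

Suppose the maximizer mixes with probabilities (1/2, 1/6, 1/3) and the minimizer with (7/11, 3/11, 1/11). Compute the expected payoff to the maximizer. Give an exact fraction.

Against (7/11, 3/11, 1/11), each row's expected payoff is A: 37/11; B: 58/11; C: 69/11.
Taking the (1/2, 1/6, 1/3)-weighted average: (1/2)·(37/11) + (1/6)·(58/11) + (1/3)·(69/11) = 307/66.

307/66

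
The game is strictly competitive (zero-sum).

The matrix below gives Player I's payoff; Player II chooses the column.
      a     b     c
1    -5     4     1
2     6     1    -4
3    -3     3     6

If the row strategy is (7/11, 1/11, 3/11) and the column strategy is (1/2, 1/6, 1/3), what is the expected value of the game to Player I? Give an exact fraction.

Against (1/2, 1/6, 1/3), each row's expected payoff is 1: -3/2; 2: 11/6; 3: 1.
Taking the (7/11, 1/11, 3/11)-weighted average: (7/11)·(-3/2) + (1/11)·(11/6) + (3/11)·(1) = -17/33.

-17/33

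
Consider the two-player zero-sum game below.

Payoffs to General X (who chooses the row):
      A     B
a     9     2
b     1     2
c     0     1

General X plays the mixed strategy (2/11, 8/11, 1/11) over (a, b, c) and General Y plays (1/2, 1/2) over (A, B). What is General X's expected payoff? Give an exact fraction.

Against (1/2, 1/2), each row's expected payoff is a: 11/2; b: 3/2; c: 1/2.
Taking the (2/11, 8/11, 1/11)-weighted average: (2/11)·(11/2) + (8/11)·(3/2) + (1/11)·(1/2) = 47/22.

47/22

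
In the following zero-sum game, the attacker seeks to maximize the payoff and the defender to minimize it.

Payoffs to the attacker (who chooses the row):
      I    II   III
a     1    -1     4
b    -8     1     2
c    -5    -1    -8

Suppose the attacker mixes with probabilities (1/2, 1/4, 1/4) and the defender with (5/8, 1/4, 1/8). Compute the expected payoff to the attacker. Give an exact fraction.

-57/32

Against (5/8, 1/4, 1/8), each row's expected payoff is a: 7/8; b: -9/2; c: -35/8.
Taking the (1/2, 1/4, 1/4)-weighted average: (1/2)·(7/8) + (1/4)·(-9/2) + (1/4)·(-35/8) = -57/32.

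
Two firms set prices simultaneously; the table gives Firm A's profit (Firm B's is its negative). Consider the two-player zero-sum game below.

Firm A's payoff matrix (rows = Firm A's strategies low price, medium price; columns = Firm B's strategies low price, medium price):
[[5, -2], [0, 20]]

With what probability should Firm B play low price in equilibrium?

Row minima are -2 and 0, so Firm A's maximin is 0; column maxima are 5 and 20, so Firm B's minimax is 5. These differ, so the equilibrium is in mixed strategies.
Let Firm B play low price with probability q. Firm A is indifferent when 5q − 2(1−q) = 20(1−q), giving q = 22/27.

22/27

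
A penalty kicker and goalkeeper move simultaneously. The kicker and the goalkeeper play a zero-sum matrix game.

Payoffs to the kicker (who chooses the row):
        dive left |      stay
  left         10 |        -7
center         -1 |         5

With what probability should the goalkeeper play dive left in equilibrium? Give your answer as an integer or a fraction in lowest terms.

Row minima are -7 and -1, so the kicker's maximin is -1; column maxima are 10 and 5, so the goalkeeper's minimax is 5. These differ, so the equilibrium is in mixed strategies.
Let the goalkeeper play dive left with probability q. The kicker is indifferent when 10q − 7(1−q) = −q + 5(1−q), giving q = 12/23.

12/23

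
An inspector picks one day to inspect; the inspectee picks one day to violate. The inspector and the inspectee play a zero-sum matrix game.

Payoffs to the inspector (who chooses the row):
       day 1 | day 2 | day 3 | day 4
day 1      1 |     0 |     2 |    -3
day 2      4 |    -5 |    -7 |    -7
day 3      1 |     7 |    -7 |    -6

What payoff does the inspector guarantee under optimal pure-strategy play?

Row minima: -3, -7, -7 → the inspector's maximin is -3.
Column maxima: 4, 7, 2, -3 → the inspectee's minimax is -3.
They coincide at (day 1, day 4), so the value is -3.

-3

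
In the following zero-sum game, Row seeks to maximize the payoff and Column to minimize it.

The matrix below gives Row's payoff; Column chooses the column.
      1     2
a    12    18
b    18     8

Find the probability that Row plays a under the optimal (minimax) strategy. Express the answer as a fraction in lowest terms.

5/8

Row minima are 12 and 8, so Row's maximin is 12; column maxima are 18 and 18, so Column's minimax is 18. These differ, so the equilibrium is in mixed strategies.
Let Row play a with probability p. Column is indifferent when 12p + 18(1−p) = 18p + 8(1−p), giving p = 5/8.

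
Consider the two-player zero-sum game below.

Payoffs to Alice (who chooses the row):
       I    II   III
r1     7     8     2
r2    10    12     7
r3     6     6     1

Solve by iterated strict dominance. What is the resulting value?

Column II is strictly dominated by III for Bob (2<8, 7<12, 1<6); eliminate II.
Row r1 is strictly dominated by row r2 (10>7, 7>2); eliminate r1.
Column I is strictly dominated by III for Bob (7<10, 1<6); eliminate I.
Row r3 is strictly dominated by row r2 (7>1); eliminate r3.
Only (r2, III) remains, with payoff 7.

7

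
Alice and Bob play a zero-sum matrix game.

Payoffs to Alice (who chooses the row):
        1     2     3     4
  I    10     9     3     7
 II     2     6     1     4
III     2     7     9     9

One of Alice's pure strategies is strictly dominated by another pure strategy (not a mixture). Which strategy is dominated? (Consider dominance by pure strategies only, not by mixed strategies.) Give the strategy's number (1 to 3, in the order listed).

Compare II with I: 10 > 2, 9 > 6, 3 > 1, 7 > 4.
So I strictly dominates II for Alice; II is strictly dominated.

2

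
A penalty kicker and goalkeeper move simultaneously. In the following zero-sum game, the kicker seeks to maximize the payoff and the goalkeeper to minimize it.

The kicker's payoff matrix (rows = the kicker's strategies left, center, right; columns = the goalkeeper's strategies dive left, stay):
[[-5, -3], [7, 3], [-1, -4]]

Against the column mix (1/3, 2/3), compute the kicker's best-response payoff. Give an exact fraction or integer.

left: (-5)·(1/3) + (-3)·(2/3) = -11/3.
center: (7)·(1/3) + (3)·(2/3) = 13/3.
right: (-1)·(1/3) + (-4)·(2/3) = -3.
The best pure response is center with expected payoff 13/3.

13/3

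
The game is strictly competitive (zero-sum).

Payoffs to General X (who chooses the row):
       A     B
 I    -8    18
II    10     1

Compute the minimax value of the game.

Row minima are -8 and 1, so General X's maximin is 1; column maxima are 10 and 18, so General Y's minimax is 10. These differ, so the equilibrium is in mixed strategies.
Let General X play I with probability p. General Y is indifferent when −8p + 10(1−p) = 18p + (1−p), giving p = 9/35.
Let General Y play A with probability q. General X is indifferent when −8q + 18(1−q) = 10q + (1−q), giving q = 17/35.
The value is -8·(17/35) + (18)·(18/35) = 188/35.

188/35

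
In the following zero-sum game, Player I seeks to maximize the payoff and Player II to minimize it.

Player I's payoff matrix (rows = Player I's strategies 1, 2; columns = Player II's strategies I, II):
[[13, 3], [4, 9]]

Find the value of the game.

7

Row minima are 3 and 4, so Player I's maximin is 4; column maxima are 13 and 9, so Player II's minimax is 9. These differ, so the equilibrium is in mixed strategies.
Let Player I play 1 with probability p. Player II is indifferent when 13p + 4(1−p) = 3p + 9(1−p), giving p = 1/3.
Let Player II play I with probability q. Player I is indifferent when 13q + 3(1−q) = 4q + 9(1−q), giving q = 2/5.
The value is 13·(2/5) + (3)·(3/5) = 7.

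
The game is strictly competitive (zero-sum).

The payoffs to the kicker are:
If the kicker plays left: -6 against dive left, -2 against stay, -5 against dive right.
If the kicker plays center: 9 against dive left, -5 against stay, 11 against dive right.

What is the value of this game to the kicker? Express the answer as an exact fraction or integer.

-8/3

Column dive right is strictly dominated by dive left for the goalkeeper (it gives the kicker more in every row).
The remaining 2×2 game on (left, center) × (dive left, stay) has no saddle point. Let the kicker play left with probability p; indifference gives −6p + 9(1−p) = −2p − 5(1−p), so p = 7/9.
Similarly the goalkeeper's optimal q on dive left is 1/6, and the value is -6·(1/6) + (-2)·(5/6) = -8/3.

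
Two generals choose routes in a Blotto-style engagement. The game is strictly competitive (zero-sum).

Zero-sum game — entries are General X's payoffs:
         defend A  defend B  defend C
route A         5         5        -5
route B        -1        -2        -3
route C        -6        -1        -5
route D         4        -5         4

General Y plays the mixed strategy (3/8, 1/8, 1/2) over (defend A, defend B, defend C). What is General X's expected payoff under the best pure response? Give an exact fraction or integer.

route A: (5)·(3/8) + (5)·(1/8) + (-5)·(1/2) = 0.
route B: (-1)·(3/8) + (-2)·(1/8) + (-3)·(1/2) = -17/8.
route C: (-6)·(3/8) + (-1)·(1/8) + (-5)·(1/2) = -39/8.
route D: (4)·(3/8) + (-5)·(1/8) + (4)·(1/2) = 23/8.
The best pure response is route D with expected payoff 23/8.

23/8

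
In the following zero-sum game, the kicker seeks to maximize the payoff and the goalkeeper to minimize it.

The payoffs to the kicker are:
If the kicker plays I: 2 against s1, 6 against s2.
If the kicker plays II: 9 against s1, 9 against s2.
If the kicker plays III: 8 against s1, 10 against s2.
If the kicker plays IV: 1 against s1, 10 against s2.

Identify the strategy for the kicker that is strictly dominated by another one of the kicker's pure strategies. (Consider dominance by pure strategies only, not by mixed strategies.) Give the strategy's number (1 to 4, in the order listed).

Compare I with II: 9 > 2, 9 > 6.
So II strictly dominates I for the kicker; I is strictly dominated.

1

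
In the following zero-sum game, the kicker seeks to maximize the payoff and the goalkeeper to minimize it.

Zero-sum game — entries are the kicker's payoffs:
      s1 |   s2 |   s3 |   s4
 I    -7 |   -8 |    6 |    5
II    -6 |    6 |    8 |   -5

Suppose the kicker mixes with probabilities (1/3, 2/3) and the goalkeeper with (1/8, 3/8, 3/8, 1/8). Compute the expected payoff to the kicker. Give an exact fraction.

Against (1/8, 3/8, 3/8, 1/8), each row's expected payoff is I: -1; II: 31/8.
Taking the (1/3, 2/3)-weighted average: (1/3)·(-1) + (2/3)·(31/8) = 9/4.

9/4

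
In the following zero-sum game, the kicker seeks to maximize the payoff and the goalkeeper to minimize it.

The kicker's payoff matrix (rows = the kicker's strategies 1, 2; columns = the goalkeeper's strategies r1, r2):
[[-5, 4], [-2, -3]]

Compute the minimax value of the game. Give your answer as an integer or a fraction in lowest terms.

Row minima are -5 and -3, so the kicker's maximin is -3; column maxima are -2 and 4, so the goalkeeper's minimax is -2. These differ, so the equilibrium is in mixed strategies.
Let the kicker play 1 with probability p. The goalkeeper is indifferent when −5p − 2(1−p) = 4p − 3(1−p), giving p = 1/10.
Let the goalkeeper play r1 with probability q. The kicker is indifferent when −5q + 4(1−q) = −2q − 3(1−q), giving q = 7/10.
The value is -5·(7/10) + (4)·(3/10) = -23/10.

-23/10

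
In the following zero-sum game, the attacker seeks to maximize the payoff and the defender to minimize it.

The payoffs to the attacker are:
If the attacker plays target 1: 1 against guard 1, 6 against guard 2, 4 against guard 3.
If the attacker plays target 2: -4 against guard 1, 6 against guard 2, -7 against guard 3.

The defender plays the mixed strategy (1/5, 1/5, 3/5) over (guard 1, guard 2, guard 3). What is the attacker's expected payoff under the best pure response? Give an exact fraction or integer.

target 1: (1)·(1/5) + (6)·(1/5) + (4)·(3/5) = 19/5.
target 2: (-4)·(1/5) + (6)·(1/5) + (-7)·(3/5) = -19/5.
The best pure response is target 1 with expected payoff 19/5.

19/5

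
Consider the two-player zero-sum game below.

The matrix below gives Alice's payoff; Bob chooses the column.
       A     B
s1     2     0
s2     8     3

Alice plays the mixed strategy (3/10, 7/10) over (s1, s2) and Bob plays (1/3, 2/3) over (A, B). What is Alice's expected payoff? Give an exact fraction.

52/15

Against (1/3, 2/3), each row's expected payoff is s1: 2/3; s2: 14/3.
Taking the (3/10, 7/10)-weighted average: (3/10)·(2/3) + (7/10)·(14/3) = 52/15.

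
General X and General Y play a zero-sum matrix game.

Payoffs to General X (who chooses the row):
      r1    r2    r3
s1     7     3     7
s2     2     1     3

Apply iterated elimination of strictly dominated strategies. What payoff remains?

3

Column r1 is strictly dominated by r2 for General Y (3<7, 1<2); eliminate r1.
Column r3 is strictly dominated by r2 for General Y (3<7, 1<3); eliminate r3.
Row s2 is strictly dominated by row s1 (3>1); eliminate s2.
Only (s1, r2) remains, with payoff 3.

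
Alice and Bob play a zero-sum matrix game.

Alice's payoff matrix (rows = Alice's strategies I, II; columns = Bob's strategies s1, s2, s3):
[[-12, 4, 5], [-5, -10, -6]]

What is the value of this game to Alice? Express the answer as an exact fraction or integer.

-20/3

Column s3 is strictly dominated by s2 for Bob (it gives Alice more in every row).
The remaining 2×2 game on (I, II) × (s1, s2) has no saddle point. Let Alice play I with probability p; indifference gives −12p − 5(1−p) = 4p − 10(1−p), so p = 5/21.
Similarly Bob's optimal q on s1 is 2/3, and the value is -12·(2/3) + (4)·(1/3) = -20/3.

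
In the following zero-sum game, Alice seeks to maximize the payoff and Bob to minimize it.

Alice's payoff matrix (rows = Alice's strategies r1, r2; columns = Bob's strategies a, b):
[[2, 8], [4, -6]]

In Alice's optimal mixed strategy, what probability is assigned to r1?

5/8

Row minima are 2 and -6, so Alice's maximin is 2; column maxima are 4 and 8, so Bob's minimax is 4. These differ, so the equilibrium is in mixed strategies.
Let Alice play r1 with probability p. Bob is indifferent when 2p + 4(1−p) = 8p − 6(1−p), giving p = 5/8.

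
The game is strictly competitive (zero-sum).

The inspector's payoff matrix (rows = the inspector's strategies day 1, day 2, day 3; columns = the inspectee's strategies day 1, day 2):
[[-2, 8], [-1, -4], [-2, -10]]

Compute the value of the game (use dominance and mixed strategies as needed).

Row day 3 is strictly dominated by row day 2, so the inspector never plays it.
The remaining 2×2 game on (day 1, day 2) × (day 1, day 2) has no saddle point. Let the inspector play day 1 with probability p; indifference gives −2p − (1−p) = 8p − 4(1−p), so p = 3/13.
Similarly the inspectee's optimal q on day 1 is 12/13, and the value is -2·(12/13) + (8)·(1/13) = -16/13.

-16/13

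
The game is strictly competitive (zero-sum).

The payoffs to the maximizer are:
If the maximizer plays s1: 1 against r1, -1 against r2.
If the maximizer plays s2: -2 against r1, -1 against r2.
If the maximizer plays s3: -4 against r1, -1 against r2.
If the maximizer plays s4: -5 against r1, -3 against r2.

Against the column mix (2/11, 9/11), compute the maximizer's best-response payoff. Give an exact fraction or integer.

s1: (1)·(2/11) + (-1)·(9/11) = -7/11.
s2: (-2)·(2/11) + (-1)·(9/11) = -13/11.
s3: (-4)·(2/11) + (-1)·(9/11) = -17/11.
s4: (-5)·(2/11) + (-3)·(9/11) = -37/11.
The best pure response is s1 with expected payoff -7/11.

-7/11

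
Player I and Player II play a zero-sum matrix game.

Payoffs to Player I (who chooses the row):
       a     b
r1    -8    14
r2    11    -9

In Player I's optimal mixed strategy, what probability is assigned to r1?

Row minima are -8 and -9, so Player I's maximin is -8; column maxima are 11 and 14, so Player II's minimax is 11. These differ, so the equilibrium is in mixed strategies.
Let Player I play r1 with probability p. Player II is indifferent when −8p + 11(1−p) = 14p − 9(1−p), giving p = 10/21.

10/21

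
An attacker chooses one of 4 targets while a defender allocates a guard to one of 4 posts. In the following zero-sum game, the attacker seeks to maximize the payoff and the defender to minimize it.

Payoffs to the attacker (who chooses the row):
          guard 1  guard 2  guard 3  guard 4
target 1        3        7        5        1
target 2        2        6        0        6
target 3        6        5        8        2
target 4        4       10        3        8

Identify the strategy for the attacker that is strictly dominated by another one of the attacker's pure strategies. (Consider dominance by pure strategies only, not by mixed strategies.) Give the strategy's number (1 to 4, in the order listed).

2

Compare target 2 with target 4: 4 > 2, 10 > 6, 3 > 0, 8 > 6.
So target 4 strictly dominates target 2 for the attacker; target 2 is strictly dominated.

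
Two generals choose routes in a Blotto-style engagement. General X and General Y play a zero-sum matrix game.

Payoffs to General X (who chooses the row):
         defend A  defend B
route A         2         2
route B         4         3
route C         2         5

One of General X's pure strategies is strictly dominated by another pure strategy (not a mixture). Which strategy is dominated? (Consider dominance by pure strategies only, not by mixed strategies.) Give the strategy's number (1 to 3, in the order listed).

Compare route A with route B: 4 > 2, 3 > 2.
So route B strictly dominates route A for General X; route A is strictly dominated.

1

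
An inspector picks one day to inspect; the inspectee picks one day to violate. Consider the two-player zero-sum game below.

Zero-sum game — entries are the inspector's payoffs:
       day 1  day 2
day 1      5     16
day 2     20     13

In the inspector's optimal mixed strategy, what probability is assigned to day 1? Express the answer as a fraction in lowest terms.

Row minima are 5 and 13, so the inspector's maximin is 13; column maxima are 20 and 16, so the inspectee's minimax is 16. These differ, so the equilibrium is in mixed strategies.
Let the inspector play day 1 with probability p. The inspectee is indifferent when 5p + 20(1−p) = 16p + 13(1−p), giving p = 7/18.

7/18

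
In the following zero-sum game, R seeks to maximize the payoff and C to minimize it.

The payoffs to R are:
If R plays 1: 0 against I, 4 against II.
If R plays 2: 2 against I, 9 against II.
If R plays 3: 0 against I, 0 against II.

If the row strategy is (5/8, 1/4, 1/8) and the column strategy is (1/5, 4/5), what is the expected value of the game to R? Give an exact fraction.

39/10

Against (1/5, 4/5), each row's expected payoff is 1: 16/5; 2: 38/5; 3: 0.
Taking the (5/8, 1/4, 1/8)-weighted average: (5/8)·(16/5) + (1/4)·(38/5) + (1/8)·(0) = 39/10.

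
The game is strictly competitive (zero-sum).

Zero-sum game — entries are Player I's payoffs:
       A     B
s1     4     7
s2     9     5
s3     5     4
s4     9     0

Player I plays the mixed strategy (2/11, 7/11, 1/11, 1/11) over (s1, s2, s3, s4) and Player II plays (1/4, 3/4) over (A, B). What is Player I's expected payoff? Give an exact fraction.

61/11

Against (1/4, 3/4), each row's expected payoff is s1: 25/4; s2: 6; s3: 17/4; s4: 9/4.
Taking the (2/11, 7/11, 1/11, 1/11)-weighted average: (2/11)·(25/4) + (7/11)·(6) + (1/11)·(17/4) + (1/11)·(9/4) = 61/11.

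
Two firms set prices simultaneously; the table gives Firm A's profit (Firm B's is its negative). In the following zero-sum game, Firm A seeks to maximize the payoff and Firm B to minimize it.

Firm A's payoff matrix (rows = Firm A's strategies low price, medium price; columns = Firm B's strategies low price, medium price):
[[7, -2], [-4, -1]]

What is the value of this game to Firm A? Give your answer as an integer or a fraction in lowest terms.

Row minima are -2 and -4, so Firm A's maximin is -2; column maxima are 7 and -1, so Firm B's minimax is -1. These differ, so the equilibrium is in mixed strategies.
Let Firm A play low price with probability p. Firm B is indifferent when 7p − 4(1−p) = −2p − (1−p), giving p = 1/4.
Let Firm B play low price with probability q. Firm A is indifferent when 7q − 2(1−q) = −4q − (1−q), giving q = 1/12.
The value is 7·(1/12) + (-2)·(11/12) = -5/4.

-5/4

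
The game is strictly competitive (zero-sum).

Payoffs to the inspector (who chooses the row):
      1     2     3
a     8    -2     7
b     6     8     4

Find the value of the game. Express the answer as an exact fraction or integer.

Column 1 is strictly dominated by 3 for the inspectee (it gives the inspector more in every row).
The remaining 2×2 game on (a, b) × (2, 3) has no saddle point. Let the inspector play a with probability p; indifference gives −2p + 8(1−p) = 7p + 4(1−p), so p = 4/13.
Similarly the inspectee's optimal q on 2 is 3/13, and the value is -2·(3/13) + (7)·(10/13) = 64/13.

64/13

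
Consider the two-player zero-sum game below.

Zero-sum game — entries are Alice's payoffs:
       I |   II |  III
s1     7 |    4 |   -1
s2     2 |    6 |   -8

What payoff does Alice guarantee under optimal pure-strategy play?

Row minima: -1, -8 → Alice's maximin is -1.
Column maxima: 7, 6, -1 → Bob's minimax is -1.
They coincide at (s1, III), so the value is -1.

-1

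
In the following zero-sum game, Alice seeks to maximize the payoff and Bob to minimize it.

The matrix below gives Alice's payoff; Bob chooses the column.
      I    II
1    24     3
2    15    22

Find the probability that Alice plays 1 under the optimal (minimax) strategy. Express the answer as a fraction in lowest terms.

1/4

Row minima are 3 and 15, so Alice's maximin is 15; column maxima are 24 and 22, so Bob's minimax is 22. These differ, so the equilibrium is in mixed strategies.
Let Alice play 1 with probability p. Bob is indifferent when 24p + 15(1−p) = 3p + 22(1−p), giving p = 1/4.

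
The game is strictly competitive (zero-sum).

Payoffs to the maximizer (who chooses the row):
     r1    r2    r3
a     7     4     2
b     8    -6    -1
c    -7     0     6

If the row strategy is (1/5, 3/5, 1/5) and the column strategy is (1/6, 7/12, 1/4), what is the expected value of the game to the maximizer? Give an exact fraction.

-7/12

Against (1/6, 7/12, 1/4), each row's expected payoff is a: 4; b: -29/12; c: 1/3.
Taking the (1/5, 3/5, 1/5)-weighted average: (1/5)·(4) + (3/5)·(-29/12) + (1/5)·(1/3) = -7/12.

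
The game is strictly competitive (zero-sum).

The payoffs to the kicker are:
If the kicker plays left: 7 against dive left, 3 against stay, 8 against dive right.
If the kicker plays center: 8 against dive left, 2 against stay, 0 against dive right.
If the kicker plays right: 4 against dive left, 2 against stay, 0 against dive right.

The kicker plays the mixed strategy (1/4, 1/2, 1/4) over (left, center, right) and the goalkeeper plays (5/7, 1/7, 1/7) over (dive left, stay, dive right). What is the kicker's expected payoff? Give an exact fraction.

Against (5/7, 1/7, 1/7), each row's expected payoff is left: 46/7; center: 6; right: 22/7.
Taking the (1/4, 1/2, 1/4)-weighted average: (1/4)·(46/7) + (1/2)·(6) + (1/4)·(22/7) = 38/7.

38/7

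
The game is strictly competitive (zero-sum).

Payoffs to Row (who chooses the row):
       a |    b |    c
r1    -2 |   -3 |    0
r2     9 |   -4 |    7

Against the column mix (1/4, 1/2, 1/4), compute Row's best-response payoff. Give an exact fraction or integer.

r1: (-2)·(1/4) + (-3)·(1/2) + (0)·(1/4) = -2.
r2: (9)·(1/4) + (-4)·(1/2) + (7)·(1/4) = 2.
The best pure response is r2 with expected payoff 2.

2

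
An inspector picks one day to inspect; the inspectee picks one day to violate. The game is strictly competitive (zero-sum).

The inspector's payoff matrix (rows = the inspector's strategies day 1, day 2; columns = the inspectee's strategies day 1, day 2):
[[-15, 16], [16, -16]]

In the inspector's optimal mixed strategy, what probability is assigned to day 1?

Row minima are -15 and -16, so the inspector's maximin is -15; column maxima are 16 and 16, so the inspectee's minimax is 16. These differ, so the equilibrium is in mixed strategies.
Let the inspector play day 1 with probability p. The inspectee is indifferent when −15p + 16(1−p) = 16p − 16(1−p), giving p = 32/63.

32/63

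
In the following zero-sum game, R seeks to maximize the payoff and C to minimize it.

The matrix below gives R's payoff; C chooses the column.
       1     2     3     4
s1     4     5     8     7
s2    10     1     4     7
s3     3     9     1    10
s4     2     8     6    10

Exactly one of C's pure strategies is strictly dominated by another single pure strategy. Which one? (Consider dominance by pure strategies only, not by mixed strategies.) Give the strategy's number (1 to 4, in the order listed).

4

C prefers columns that give R less. Compare 4 with 2: 5 < 7, 1 < 7, 9 < 10, 8 < 10.
So 2 strictly dominates 4 for C; 4 is strictly dominated.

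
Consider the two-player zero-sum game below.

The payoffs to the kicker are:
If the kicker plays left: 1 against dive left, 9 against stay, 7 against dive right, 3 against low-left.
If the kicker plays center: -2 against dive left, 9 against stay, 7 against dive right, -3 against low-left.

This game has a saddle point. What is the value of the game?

Row minima: 1, -3 → the kicker's maximin is 1.
Column maxima: 1, 9, 7, 3 → the goalkeeper's minimax is 1.
They coincide at (left, dive left), so the value is 1.

1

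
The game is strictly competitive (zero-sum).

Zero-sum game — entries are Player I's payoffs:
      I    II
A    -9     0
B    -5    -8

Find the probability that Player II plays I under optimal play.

Row minima are -9 and -8, so Player I's maximin is -8; column maxima are -5 and 0, so Player II's minimax is -5. These differ, so the equilibrium is in mixed strategies.
Let Player II play I with probability q. Player I is indifferent when −9q = −5q − 8(1−q), giving q = 2/3.

2/3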